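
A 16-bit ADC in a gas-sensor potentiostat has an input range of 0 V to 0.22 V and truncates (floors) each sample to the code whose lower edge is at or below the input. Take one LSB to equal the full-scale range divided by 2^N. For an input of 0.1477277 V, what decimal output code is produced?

Full-scale range = 0.22 V. LSB = 0.22 V / 2^16 ≈ 3.357 µV.
V_in − V_min = 0.1477277 − (0) = 0.1477277 V.
Divide by LSB: 0.1477277 × 65536/0.22 = 44006.7389.
Truncating gives code 44006.

44006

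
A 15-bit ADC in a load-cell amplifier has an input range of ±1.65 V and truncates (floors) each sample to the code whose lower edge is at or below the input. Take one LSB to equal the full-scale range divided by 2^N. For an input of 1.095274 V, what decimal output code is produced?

27259

Full-scale range = 1.65 V − (-1.65 V) = 3.3 V. LSB = 3.3 V / 2^15 ≈ 100.7 µV.
V_in − V_min = 1.095274 − (-1.65) = 2.745274 V.
Divide by LSB: 2.745274 × 32768/3.3 = 27259.7389.
Truncating gives code 27259.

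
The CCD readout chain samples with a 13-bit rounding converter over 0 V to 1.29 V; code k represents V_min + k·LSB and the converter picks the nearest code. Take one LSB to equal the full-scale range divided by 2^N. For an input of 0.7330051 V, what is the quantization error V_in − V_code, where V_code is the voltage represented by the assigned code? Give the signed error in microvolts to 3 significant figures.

−21.0 µV

Full-scale range = 1.29 V. LSB = 1.29 V / 2^13 ≈ 157.5 µV.
Position in LSBs: (0.7330051 − (0)) × 8192/1.29 = 4654.8665; rounding gives k = 4655.
V_code = 0 + (4655/8192) × 1.29 = 0.7330261230 V.
V_in − V_code = 0.7330051 − (0.7330261230) = −21.0 µV.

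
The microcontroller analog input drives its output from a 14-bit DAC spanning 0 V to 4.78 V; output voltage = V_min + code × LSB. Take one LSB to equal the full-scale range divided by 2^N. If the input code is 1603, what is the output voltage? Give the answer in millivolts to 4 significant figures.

Full-scale range = 4.78 V. LSB = 4.78 V / 2^14.
V_out = V_min + code × LSB = 0 V + 1603 × 4.78 V / 16384
      = 0 + 0.467672 = 0.467672 V.

467.7 mV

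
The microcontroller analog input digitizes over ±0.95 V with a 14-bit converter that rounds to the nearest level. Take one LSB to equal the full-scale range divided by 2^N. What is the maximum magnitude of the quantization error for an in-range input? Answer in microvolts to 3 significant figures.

The full-scale span is 0.95 − (-0.95) = 1.9 V.
One LSB is 1.9 V / 16384 = 115.97 µV.
Worst-case error for round-to-nearest is half an LSB: 58.0 µV.

58.0 µV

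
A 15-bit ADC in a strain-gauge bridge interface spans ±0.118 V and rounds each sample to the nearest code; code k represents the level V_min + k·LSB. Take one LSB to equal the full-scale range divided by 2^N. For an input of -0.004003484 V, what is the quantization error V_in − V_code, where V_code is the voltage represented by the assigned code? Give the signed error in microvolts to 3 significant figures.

Full-scale range = 0.118 V − (-0.118 V) = 0.236 V. LSB = 0.236 V / 2^15 ≈ 7.202 µV.
Position in LSBs: (-0.004003484 − (-0.118)) × 32768/0.236 = 15828.1264; rounding gives k = 15828.
V_code = -0.118 + (15828/32768) × 0.236 = -0.0040043945313 V.
e = -0.004003484 − (-0.0040043945313) = +0.911 µV.

+0.911 µV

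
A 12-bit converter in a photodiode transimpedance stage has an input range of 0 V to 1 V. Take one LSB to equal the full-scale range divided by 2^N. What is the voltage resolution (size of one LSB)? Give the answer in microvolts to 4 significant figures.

Full-scale range = 1 V.
2^12 = 4096 levels.
LSB = 1 V ÷ 2^12 = 1/4096 V = 244.1 µV.

244.1 µV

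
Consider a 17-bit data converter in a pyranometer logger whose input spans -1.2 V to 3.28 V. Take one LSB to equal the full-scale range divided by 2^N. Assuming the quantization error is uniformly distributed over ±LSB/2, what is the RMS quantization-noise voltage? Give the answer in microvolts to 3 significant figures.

9.87 µV

Range = 3.28 − (-1.2) = 4.48 V.
LSB = 4.48 V / 2^17 = 34.180 µV.
RMS of a uniform error over width LSB is LSB/√12 = 9.87 µV.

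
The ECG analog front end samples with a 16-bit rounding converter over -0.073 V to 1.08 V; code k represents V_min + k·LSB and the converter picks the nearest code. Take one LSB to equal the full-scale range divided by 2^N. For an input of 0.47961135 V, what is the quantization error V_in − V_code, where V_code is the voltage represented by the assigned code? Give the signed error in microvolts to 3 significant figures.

+3.17 µV

Span: 1.08 V − (-0.073 V) = 1.153 V. LSB = 1.153 V / 2^16 ≈ 17.59 µV.
Position in LSBs: (0.47961135 − (-0.073)) × 65536/1.153 = 31410.1799; rounding gives k = 31410.
V_code = -0.073 + (31410/65536) × 1.153 = 0.47960818481 V.
Error = V_in − V_code = 0.47961135 − (0.47960818481) = +3.17 µV.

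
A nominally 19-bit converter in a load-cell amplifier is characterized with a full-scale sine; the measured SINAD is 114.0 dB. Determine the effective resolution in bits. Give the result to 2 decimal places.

Inverting SNR = 6.02 N + 1.76: N_eff = (114.0 − 1.76)/6.02 = 18.6445.

18.64 bits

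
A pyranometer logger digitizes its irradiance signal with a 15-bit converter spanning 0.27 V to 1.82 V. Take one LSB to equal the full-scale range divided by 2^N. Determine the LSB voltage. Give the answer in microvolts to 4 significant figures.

The full-scale span is 1.82 − (0.27) = 1.55 V.
2^15 = 32768 levels.
One LSB is 1.55 V / 32768 = 47.30 µV.

47.30 µV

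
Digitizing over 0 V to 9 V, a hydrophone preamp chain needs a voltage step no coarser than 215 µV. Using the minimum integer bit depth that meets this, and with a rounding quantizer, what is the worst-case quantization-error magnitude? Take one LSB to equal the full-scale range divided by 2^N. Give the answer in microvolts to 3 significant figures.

Full-scale range = 9 V.
9 V / 215 µV = 41860. Since 2^15 = 32768 and 2^16 = 65536, N = 16.
LSB = 9 V ÷ 2^16 = 9/65536 V = 137.33 µV.
Max error for round-to-nearest is LSB/2 = 68.7 µV.

68.7 µV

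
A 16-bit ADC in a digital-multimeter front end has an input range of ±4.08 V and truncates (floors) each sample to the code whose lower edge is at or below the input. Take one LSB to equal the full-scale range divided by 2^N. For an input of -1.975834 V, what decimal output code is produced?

Range = 4.08 − (-4.08) = 8.16 V. LSB = 8.16 V / 2^16 ≈ 124.5 µV.
V_in − V_min = -1.975834 − (-4.08) = 2.104166 V.
Divide by LSB: 2.104166 × 65536/8.16 = 16899.3411.
Truncating gives code 16899.

16899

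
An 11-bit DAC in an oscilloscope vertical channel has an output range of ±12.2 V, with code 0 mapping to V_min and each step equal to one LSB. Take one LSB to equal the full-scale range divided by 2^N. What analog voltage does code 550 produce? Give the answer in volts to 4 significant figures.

Span: 12.2 V − (-12.2 V) = 24.4 V. LSB = 24.4 V / 2^11.
V_out = V_min + code × LSB = -12.2 V + 550 × 24.4 V / 2048
      = -12.2 V + 6.55273 V = -5.64727 V.

-5.647 V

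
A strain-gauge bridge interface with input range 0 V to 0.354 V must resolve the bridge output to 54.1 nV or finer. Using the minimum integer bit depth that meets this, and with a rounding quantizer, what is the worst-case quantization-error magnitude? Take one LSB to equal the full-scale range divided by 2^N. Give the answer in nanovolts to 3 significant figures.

21.1 nV

V_FS = 0.354 V.
Required number of levels: 0.354/54.1 nV = 6.5434e6; smallest N with 2^N ≥ that is 23.
LSB = 0.354 V / 2^23 = 42.200 nV.
Max error for round-to-nearest is LSB/2 = 21.1 nV.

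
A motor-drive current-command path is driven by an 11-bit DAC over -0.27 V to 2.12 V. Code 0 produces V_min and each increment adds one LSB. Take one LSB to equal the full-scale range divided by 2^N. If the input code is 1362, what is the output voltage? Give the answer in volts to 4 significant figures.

1.319 V

Range = 2.12 − (-0.27) = 2.39 V. LSB = 2.39 V / 2^11.
V_out = -0.27 + 1362 × (2.39/2048) V
      = -0.27 V + 1.58944 V = 1.31944 V.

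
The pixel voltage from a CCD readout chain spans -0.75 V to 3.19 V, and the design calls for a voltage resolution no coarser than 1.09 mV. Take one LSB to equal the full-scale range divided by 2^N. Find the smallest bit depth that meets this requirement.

12 bits

Range = 3.19 − (-0.75) = 3.94 V.
Need 2^N ≥ 3.94 V / 1.09 mV = 3615 → N_min = 12.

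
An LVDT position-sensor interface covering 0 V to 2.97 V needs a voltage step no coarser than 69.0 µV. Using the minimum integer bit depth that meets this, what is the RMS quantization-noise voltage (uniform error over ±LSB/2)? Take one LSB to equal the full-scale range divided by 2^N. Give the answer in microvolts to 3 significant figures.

V_FS = 2.97 V.
Need 2^N ≥ 2.97 V / 69.0 µV = 43040 → N_min = 16.
Step size = 2.97/65536 V = 45.319 µV.
V_rms = LSB/√12 = 13.1 µV.

13.1 µV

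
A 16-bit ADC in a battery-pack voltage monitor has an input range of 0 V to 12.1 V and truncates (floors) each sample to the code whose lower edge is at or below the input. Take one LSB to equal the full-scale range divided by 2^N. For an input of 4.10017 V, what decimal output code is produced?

22207

Range is 12.1 V. LSB = 12.1 V / 2^16 ≈ 184.6 µV.
code = ⌊(V_in − V_min)/LSB⌋ = ⌊(V_in − V_min) × 2^16 / range⌋
     = ⌊(4.10017 − (0)) × 65536 / 12.1⌋ = ⌊4.10017 × 65536/12.1⌋
     = ⌊22207.334⌋ = 22207.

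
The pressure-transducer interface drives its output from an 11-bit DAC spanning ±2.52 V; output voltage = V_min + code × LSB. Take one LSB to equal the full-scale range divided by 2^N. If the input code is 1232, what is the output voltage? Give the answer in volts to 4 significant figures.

Span: 2.52 V − (-2.52 V) = 5.04 V. LSB = 5.04 V / 2^11.
V_out = V_min + code × LSB = -2.52 V + 1232 × 5.04 V / 2048
      = -2.52 + 3.03188 = 0.511875 V.

0.5119 V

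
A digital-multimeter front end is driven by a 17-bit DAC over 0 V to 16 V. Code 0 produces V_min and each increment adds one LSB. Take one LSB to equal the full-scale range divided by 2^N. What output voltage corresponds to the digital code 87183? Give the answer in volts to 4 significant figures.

Span = 16 V. LSB = 16 V / 2^17.
V_out = 0 + 87183 × (16/131072) V
      = 0 V + 10.6425 V = 10.6425 V.

10.64 V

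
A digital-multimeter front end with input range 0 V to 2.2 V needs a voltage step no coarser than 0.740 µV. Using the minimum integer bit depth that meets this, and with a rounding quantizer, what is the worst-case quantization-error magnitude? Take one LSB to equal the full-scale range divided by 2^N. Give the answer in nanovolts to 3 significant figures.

262 nV

Full-scale range = 2.2 V.
Levels needed ≥ 2.2/0.740 µV = 2.973e6. 2^22 = 4194304 suffices, so N_min = 22.
LSB = 2.2 V ÷ 2^22 = 2.2/4194304 V = 0.52452 µV.
|e|_max = LSB/2 = 262 nV.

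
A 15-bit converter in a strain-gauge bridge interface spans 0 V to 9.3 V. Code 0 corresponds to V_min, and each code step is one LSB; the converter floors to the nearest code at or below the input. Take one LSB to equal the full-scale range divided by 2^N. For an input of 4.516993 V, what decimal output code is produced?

15915

Full-scale range = 9.3 V. LSB = 9.3 V / 2^15 ≈ 283.8 µV.
code = ⌊(V_in − V_min)/LSB⌋ = ⌊(V_in − V_min) × 2^15 / range⌋
     = ⌊(4.516993 − (0)) × 32768 / 9.3⌋ = ⌊4.516993 × 32768/9.3⌋
     = ⌊15915.358⌋ = 15915.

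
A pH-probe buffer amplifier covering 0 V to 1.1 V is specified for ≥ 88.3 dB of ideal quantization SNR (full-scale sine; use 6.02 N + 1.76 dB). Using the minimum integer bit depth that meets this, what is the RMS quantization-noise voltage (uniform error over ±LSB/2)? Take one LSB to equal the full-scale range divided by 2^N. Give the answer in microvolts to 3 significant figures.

V_FS = 1.1 V.
6.02 N + 1.76 ≥ 88.3 gives N ≥ 14.375, so the minimum integer is 15.
One LSB is 1.1 V / 32768 = 33.569 µV.
σ_q = LSB/√12 = 33.569 µV/3.4641 = 9.69 µV.

9.69 µV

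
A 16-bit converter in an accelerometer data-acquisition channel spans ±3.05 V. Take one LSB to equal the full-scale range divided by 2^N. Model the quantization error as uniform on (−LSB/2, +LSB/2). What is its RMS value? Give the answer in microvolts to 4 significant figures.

Span: 3.05 V − (-3.05 V) = 6.1 V.
Step size = 6.1/65536 V = 93.0786 µV.
V_rms = LSB/√12 = 93.0786 µV / √12 = 26.87 µV.

26.87 µV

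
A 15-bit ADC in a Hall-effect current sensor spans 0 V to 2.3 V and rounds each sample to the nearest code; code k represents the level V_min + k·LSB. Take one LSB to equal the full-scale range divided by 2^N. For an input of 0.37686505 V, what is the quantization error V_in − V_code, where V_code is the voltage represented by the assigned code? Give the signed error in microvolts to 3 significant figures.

Range is 2.3 V. LSB = 2.3 V / 2^15 ≈ 70.19 µV.
(0.37686505 − (0)) / LSB = 0.37686505 × 32768/2.3 = 5369.1800. Nearest integer: k = 5369.
V_code = V_min + k × range/2^15 = 0 + 5369 × 2.3/32768 = 0.37685241699 V.
V_in − V_code = 0.37686505 − (0.37685241699) = +12.6 µV.

+12.6 µV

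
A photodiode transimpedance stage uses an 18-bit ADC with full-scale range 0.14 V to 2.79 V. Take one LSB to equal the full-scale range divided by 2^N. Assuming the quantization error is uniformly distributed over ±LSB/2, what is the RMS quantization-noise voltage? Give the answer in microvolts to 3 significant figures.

2.92 µV

Full-scale range = 2.79 V − (0.14 V) = 2.65 V.
LSB = 2.65 V / 2^18 = 10.109 µV.
σ_q = LSB/√12 = 10.109 µV/3.4641 = 2.92 µV.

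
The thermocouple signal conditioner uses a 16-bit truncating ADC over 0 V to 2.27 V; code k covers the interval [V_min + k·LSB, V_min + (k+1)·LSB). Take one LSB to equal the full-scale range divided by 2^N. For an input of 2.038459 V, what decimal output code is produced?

Range is 2.27 V. LSB = 2.27 V / 2^16 ≈ 34.64 µV.
code = ⌊(V_in − V_min)/LSB⌋ = ⌊(V_in − V_min) × 2^16 / range⌋
     = ⌊(2.038459 − (0)) × 65536 / 2.27⌋ = ⌊2.038459 × 65536/2.27⌋
     = ⌊58851.299⌋ = 58851.

58851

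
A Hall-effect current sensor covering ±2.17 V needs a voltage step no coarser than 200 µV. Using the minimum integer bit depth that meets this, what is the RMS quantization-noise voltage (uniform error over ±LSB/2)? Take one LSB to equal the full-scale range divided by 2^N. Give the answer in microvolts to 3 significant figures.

The full-scale span is 2.17 − (-2.17) = 4.34 V.
4.34 V / 200 µV = 21700. Since 2^14 = 16384 and 2^15 = 32768, N = 15.
LSB = 4.34 V ÷ 2^15 = 4.34/32768 V = 132.45 µV.
RMS noise = LSB/√12 = 38.2 µV.

38.2 µV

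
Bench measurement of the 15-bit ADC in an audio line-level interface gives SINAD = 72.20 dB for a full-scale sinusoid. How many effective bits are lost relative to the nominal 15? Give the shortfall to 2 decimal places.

N_eff = (72.20 − 1.76)/6.02 = 11.7010 bits.
15 − 11.7010 = 3.30 bits below nominal.

3.30 bits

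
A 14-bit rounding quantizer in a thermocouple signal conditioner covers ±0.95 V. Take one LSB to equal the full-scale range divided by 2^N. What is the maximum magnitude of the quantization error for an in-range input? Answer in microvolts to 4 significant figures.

57.98 µV

The full-scale span is 0.95 − (-0.95) = 1.9 V.
LSB = 1.9 V / 2^14 = 115.967 µV.
|e|_max = LSB/2 = 57.98 µV.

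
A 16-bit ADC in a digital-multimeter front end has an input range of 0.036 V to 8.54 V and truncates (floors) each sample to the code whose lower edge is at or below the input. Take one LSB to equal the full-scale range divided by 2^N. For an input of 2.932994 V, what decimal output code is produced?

Range = 8.54 − (0.036) = 8.504 V. LSB = 8.504 V / 2^16 ≈ 129.8 µV.
code = ⌊(V_in − V_min)/LSB⌋ = ⌊(V_in − V_min) × 2^16 / range⌋
     = ⌊(2.932994 − (0.036)) × 65536 / 8.504⌋ = ⌊2.896994 × 65536/8.504⌋
     = ⌊22325.658⌋ = 22325.

22325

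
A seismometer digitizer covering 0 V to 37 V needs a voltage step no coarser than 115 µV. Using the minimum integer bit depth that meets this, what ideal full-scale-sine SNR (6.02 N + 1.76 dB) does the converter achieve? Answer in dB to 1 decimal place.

Full-scale range = 37 V.
Need 2^N ≥ 37 V / 115 µV = 321700 → N_min = 19.
6.02(19) + 1.76 = 116.14 dB.

116.1 dB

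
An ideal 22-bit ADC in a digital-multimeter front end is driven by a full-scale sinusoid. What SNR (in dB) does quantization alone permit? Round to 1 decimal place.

6.02(22) + 1.76 = 132.44 + 1.76 = 134.20 dB.

134.2 dB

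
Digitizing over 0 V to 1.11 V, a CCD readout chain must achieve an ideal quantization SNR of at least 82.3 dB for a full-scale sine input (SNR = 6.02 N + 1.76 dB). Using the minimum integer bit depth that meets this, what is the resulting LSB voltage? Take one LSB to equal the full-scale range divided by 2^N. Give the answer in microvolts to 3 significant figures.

Span = 1.11 V.
Required N = ⌈(82.3 − 1.76)/6.02⌉ = ⌈13.379⌉ = 14.
LSB = 1.11 V / 2^14 = 67.7 µV.

67.7 µV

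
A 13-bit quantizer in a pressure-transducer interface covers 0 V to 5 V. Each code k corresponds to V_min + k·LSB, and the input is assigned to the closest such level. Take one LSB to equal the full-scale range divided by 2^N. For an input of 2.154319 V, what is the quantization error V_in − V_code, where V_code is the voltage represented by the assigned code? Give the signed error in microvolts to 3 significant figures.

−222 µV

V_FS = 5 V. LSB = 5 V / 2^13 ≈ 0.6104 mV.
(2.154319 − (0)) / LSB = 2.154319 × 8192/5 = 3529.6362. Nearest integer: k = 3530.
Reconstructed level: 0 + 3530 × 5/8192 V = 2.154541016 V.
Error = V_in − V_code = 2.154319 − (2.154541016) = −222 µV.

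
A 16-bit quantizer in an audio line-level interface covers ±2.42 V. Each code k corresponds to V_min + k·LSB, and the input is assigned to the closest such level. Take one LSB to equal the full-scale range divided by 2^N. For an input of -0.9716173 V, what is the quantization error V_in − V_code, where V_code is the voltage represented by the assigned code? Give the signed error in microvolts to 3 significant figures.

The full-scale span is 2.42 − (-2.42) = 4.84 V. LSB = 4.84 V / 2^16 ≈ 73.85 µV.
(-0.9716173 − (-2.42)) / LSB = 1.4483827 × 65536/4.84 = 19611.8200. Nearest integer: k = 19612.
Reconstructed level: -2.42 + 19612 × 4.84/65536 V = -0.97160400391 V.
e = -0.9716173 − (-0.97160400391) = −13.3 µV.

−13.3 µV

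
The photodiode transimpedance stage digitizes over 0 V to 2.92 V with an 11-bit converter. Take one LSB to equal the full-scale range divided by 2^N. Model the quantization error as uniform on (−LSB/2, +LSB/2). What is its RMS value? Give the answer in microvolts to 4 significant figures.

Range is 2.92 V.
Step size = 2.92/2048 V = 1.42578 mV.
V_rms = LSB/√12 = 1.42578 mV / √12 = 411.6 µV.

411.6 µV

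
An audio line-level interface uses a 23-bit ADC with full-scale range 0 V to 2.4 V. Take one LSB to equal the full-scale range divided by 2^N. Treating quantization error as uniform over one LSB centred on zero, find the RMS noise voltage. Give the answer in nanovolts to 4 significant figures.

82.59 nV

Range is 2.4 V.
LSB = 2.4 V / 2^23 = 286.102 nV.
σ_q = LSB/√12 = 286.102 nV/3.4641 = 82.59 nV.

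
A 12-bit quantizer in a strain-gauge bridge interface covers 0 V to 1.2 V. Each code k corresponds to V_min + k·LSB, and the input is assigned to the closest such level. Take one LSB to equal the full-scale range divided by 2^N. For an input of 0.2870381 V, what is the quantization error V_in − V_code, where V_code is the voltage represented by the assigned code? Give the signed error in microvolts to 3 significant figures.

Full-scale range = 1.2 V. LSB = 1.2 V / 2^12 ≈ 293.0 µV.
Position in LSBs: (0.2870381 − (0)) × 4096/1.2 = 979.7567; rounding gives k = 980.
Reconstructed level: 0 + 980 × 1.2/4096 V = 0.2871093750 V.
V_in − V_code = 0.2870381 − (0.2871093750) = −71.3 µV.

−71.3 µV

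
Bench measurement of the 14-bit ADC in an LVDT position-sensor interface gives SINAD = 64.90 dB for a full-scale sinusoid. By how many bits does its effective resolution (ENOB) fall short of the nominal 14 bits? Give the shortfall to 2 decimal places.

Effective bits = (64.90 − 1.76)/6.02 = 10.4884.
14 − 10.4884 = 3.51 bits below nominal.

3.51 bits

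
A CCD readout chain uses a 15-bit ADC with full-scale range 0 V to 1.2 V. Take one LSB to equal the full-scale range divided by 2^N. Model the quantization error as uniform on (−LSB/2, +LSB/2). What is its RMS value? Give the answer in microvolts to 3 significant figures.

10.6 µV

Full-scale range = 1.2 V.
LSB = 1.2 V ÷ 2^15 = 1.2/32768 V = 36.621 µV.
V_rms = LSB/√12 = 36.621 µV / √12 = 10.6 µV.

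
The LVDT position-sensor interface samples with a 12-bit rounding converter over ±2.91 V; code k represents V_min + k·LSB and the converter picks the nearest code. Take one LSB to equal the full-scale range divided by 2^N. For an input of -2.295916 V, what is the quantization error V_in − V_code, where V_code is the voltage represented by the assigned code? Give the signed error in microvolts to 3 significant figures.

The full-scale span is 2.91 − (-2.91) = 5.82 V. LSB = 5.82 V / 2^12 ≈ 1.421 mV.
(V_in − V_min)/LSB = (-2.295916 − (-2.91)) × 4096/5.82 = 432.1801 → nearest code k = 432.
V_code = V_min + k × range/2^12 = -2.91 + 432 × 5.82/4096 = -2.296171875 V.
V_in − V_code = -2.295916 − (-2.296171875) = +256 µV.

+256 µV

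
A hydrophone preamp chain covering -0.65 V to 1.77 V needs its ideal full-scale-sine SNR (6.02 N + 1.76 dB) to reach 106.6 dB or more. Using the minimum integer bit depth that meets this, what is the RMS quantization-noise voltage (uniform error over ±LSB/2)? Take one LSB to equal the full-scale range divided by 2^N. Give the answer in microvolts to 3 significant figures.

2.66 µV

Full-scale range = 1.77 V − (-0.65 V) = 2.42 V.
Solving 6.02 N ≥ 106.6 − 1.76: N ≥ 17.415. Round up → N = 18.
Step size = 2.42/262144 V = 9.2316 µV.
σ_q = LSB/√12 = 9.2316 µV/3.4641 = 2.66 µV.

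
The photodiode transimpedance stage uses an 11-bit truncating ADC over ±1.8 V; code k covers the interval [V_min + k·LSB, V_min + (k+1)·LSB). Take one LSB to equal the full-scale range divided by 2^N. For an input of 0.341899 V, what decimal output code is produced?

Span: 1.8 V − (-1.8 V) = 3.6 V. LSB = 3.6 V / 2^11 ≈ 1.758 mV.
code = ⌊(V_in − V_min)/LSB⌋ = ⌊(V_in − V_min) × 2^11 / range⌋
     = ⌊(0.341899 − (-1.8)) × 2048 / 3.6⌋ = ⌊2.141899 × 2048/3.6⌋
     = ⌊1218.503⌋ = 1218.

1218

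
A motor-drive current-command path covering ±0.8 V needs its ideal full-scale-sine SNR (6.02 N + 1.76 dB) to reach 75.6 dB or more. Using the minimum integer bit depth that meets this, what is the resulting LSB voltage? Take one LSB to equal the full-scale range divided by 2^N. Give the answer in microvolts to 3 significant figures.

195 µV

Full-scale range = 0.8 V − (-0.8 V) = 1.6 V.
Solving 6.02 N ≥ 75.6 − 1.76: N ≥ 12.266. Round up → N = 13.
One LSB is 1.6 V / 8192 = 195 µV.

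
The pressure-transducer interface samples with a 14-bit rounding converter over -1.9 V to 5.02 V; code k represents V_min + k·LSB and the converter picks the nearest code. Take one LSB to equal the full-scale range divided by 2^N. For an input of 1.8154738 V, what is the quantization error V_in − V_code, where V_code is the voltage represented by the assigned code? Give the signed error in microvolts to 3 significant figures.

Range = 5.02 − (-1.9) = 6.92 V. LSB = 6.92 V / 2^14 ≈ 422.4 µV.
(1.8154738 − (-1.9)) / LSB = 3.7154738 × 16384/6.92 = 8796.8674. Nearest integer: k = 8797.
Reconstructed level: -1.9 + 8797 × 6.92/16384 V = 1.8155297852 V.
Error = V_in − V_code = 1.8154738 − (1.8155297852) = −56.0 µV.

−56.0 µV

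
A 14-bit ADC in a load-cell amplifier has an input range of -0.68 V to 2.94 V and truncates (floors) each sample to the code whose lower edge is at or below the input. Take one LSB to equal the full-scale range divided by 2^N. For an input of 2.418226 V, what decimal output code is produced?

14022

Span: 2.94 V − (-0.68 V) = 3.62 V. LSB = 3.62 V / 2^14 ≈ 220.9 µV.
code = ⌊(V_in − V_min)/LSB⌋ = ⌊(V_in − V_min) × 2^14 / range⌋
     = ⌊(2.418226 − (-0.68)) × 16384 / 3.62⌋ = ⌊3.098226 × 16384/3.62⌋
     = ⌊14022.468⌋ = 14022.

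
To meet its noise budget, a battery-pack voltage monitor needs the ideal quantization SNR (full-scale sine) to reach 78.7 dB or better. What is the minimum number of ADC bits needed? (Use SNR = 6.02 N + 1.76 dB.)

13 bits

6.02 N + 1.76 ≥ 78.7 gives N ≥ 12.781, so the minimum integer is 13.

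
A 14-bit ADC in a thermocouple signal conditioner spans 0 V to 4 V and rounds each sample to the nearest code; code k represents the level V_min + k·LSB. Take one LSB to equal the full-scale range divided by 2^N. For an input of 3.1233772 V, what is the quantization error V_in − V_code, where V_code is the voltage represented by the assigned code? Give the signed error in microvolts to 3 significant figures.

V_FS = 4 V. LSB = 4 V / 2^14 ≈ 244.1 µV.
Position in LSBs: (3.1233772 − (0)) × 16384/4 = 12793.3530; rounding gives k = 12793.
V_code = 0 + (12793/16384) × 4 = 3.1232910156 V.
e = 3.1233772 − (3.1232910156) = +86.2 µV.

+86.2 µV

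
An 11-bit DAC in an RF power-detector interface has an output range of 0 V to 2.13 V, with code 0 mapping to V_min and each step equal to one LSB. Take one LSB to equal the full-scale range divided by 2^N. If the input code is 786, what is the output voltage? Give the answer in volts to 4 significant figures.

0.8175 V

V_FS = 2.13 V. LSB = 2.13 V / 2^11.
Output = V_min + (786/2048) × range = 0 + 0.383789 × 2.13 V
      = 0 + 0.817471 = 0.817471 V.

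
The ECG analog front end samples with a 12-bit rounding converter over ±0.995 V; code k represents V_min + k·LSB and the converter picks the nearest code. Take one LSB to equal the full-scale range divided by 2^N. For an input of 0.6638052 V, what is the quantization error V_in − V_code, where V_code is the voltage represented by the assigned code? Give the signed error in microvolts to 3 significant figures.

Span: 0.995 V − (-0.995 V) = 1.99 V. LSB = 1.99 V / 2^12 ≈ 485.8 µV.
(0.6638052 − (-0.995)) / LSB = 1.6588052 × 4096/1.99 = 3414.3046. Nearest integer: k = 3414.
Reconstructed level: -0.995 + 3414 × 1.99/4096 V = 0.6636572266 V.
Error = V_in − V_code = 0.6638052 − (0.6636572266) = +148 µV.

+148 µV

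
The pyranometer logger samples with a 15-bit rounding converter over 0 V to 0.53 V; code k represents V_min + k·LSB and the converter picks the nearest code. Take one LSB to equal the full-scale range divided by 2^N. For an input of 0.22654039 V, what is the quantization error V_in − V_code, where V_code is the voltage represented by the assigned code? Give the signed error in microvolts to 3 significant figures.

V_FS = 0.53 V. LSB = 0.53 V / 2^15 ≈ 16.17 µV.
(0.22654039 − (0)) / LSB = 0.22654039 × 32768/0.53 = 14006.1802. Nearest integer: k = 14006.
Reconstructed level: 0 + 14006 × 0.53/32768 V = 0.22653747559 V.
e = 0.22654039 − (0.22653747559) = +2.91 µV.

+2.91 µV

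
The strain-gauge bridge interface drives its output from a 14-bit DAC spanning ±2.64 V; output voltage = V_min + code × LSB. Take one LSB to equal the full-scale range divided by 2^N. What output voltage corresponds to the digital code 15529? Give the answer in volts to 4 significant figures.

2.364 V

Range = 2.64 − (-2.64) = 5.28 V. LSB = 5.28 V / 2^14.
Output = V_min + (15529/16384) × range = -2.64 + 0.947815 × 5.28 V
      = -2.64 V + 5.00446 V = 2.36446 V.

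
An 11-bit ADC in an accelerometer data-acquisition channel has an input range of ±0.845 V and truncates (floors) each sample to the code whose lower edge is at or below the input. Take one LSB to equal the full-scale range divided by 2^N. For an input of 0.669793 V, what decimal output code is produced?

1835

Full-scale range = 0.845 V − (-0.845 V) = 1.69 V. LSB = 1.69 V / 2^11 ≈ 0.8252 mV.
code = ⌊(V_in − V_min)/LSB⌋ = ⌊(V_in − V_min) × 2^11 / range⌋
     = ⌊(0.669793 − (-0.845)) × 2048 / 1.69⌋ = ⌊1.514793 × 2048/1.69⌋
     = ⌊1835.678⌋ = 1835.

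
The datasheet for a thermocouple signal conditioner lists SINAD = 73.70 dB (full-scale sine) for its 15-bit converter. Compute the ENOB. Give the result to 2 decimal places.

11.95 bits

Inverting SNR = 6.02 N + 1.76: N_eff = (73.70 − 1.76)/6.02 = 11.9502.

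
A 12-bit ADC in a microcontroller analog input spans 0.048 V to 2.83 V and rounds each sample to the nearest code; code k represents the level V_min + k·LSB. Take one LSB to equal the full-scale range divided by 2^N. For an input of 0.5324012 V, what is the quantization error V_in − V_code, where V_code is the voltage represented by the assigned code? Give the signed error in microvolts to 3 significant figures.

+132 µV

Span: 2.83 V − (0.048 V) = 2.782 V. LSB = 2.782 V / 2^12 ≈ 0.6792 mV.
Position in LSBs: (0.5324012 − (0.048)) × 4096/2.782 = 713.1946; rounding gives k = 713.
V_code = 0.048 + (713/4096) × 2.782 = 0.5322690430 V.
e = 0.5324012 − (0.5322690430) = +132 µV.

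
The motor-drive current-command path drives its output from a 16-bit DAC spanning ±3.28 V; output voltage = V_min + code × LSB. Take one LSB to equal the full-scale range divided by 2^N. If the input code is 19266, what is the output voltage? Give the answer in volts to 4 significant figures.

-1.352 V

Full-scale range = 3.28 V − (-3.28 V) = 6.56 V. LSB = 6.56 V / 2^16.
V_out = -3.28 + 19266 × (6.56/65536) V
      = -3.28 V + 1.92848 V = -1.35152 V.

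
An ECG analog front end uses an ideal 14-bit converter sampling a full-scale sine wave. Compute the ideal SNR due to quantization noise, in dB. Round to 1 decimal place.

Ideal quantization SNR: 6.02 × 14 + 1.76 dB = 86.0 dB.

86.0 dB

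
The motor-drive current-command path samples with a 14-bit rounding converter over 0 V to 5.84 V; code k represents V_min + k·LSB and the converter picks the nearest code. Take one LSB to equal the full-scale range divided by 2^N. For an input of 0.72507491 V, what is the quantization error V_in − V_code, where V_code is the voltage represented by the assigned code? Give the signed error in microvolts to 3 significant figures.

Range is 5.84 V. LSB = 5.84 V / 2^14 ≈ 356.4 µV.
(0.72507491 − (0)) / LSB = 0.72507491 × 16384/5.84 = 2034.1828. Nearest integer: k = 2034.
V_code = V_min + k × range/2^14 = 0 + 2034 × 5.84/16384 = 0.72500976563 V.
e = 0.72507491 − (0.72500976563) = +65.1 µV.

+65.1 µV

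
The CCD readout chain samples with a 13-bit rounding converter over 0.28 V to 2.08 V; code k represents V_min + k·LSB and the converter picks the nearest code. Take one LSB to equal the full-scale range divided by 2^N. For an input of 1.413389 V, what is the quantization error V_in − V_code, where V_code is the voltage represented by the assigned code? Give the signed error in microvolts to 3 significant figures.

+39.4 µV

Span: 2.08 V − (0.28 V) = 1.8 V. LSB = 1.8 V / 2^13 ≈ 219.7 µV.
(V_in − V_min)/LSB = (1.413389 − (0.28)) × 8192/1.8 = 5158.1793 → nearest code k = 5158.
V_code = 0.28 + (5158/8192) × 1.8 = 1.413349609 V.
Error = V_in − V_code = 1.413389 − (1.413349609) = +39.4 µV.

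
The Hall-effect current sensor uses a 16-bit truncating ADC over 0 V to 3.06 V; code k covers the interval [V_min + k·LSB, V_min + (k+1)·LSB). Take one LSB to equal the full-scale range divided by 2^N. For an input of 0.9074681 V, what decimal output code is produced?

V_FS = 3.06 V. LSB = 3.06 V / 2^16 ≈ 46.69 µV.
V_in − V_min = 0.9074681 − (0) = 0.9074681 V.
Divide by LSB: 0.9074681 × 65536/3.06 = 19435.2384.
Truncating gives code 19435.

19435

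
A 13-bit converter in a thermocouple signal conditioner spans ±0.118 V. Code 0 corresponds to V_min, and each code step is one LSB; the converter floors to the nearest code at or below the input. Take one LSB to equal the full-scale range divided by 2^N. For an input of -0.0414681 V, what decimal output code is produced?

2656

Range = 0.118 − (-0.118) = 0.236 V. LSB = 0.236 V / 2^13 ≈ 28.81 µV.
(V_in − V_min) × 2^13/range = (-0.0414681 − (-0.118)) × 8192/0.236 = 2656.565.
Floor → code = 2656.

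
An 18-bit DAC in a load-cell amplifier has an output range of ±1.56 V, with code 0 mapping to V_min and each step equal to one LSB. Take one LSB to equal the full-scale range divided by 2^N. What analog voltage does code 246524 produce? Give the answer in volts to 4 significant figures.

1.374 V

Full-scale range = 1.56 V − (-1.56 V) = 3.12 V. LSB = 3.12 V / 2^18.
Output = V_min + (246524/262144) × range = -1.56 + 0.940414 × 3.12 V
      = -1.56 + 2.93409 = 1.37409 V.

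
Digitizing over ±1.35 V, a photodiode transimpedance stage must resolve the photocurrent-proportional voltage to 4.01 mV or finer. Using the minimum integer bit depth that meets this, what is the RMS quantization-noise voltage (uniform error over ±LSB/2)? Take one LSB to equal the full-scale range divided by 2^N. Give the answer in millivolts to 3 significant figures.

Range = 1.35 − (-1.35) = 2.7 V.
Need 2^N ≥ 2.7 V / 4.01 mV = 673.3 → N_min = 10.
Step size = 2.7/1024 V = 2.6367 mV.
RMS noise = LSB/√12 = 0.761 mV.

0.761 mV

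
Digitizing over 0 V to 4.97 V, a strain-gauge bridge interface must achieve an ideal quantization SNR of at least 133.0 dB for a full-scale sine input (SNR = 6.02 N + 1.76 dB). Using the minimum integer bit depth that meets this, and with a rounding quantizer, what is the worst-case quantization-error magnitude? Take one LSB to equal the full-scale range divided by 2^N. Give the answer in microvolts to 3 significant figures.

Range is 4.97 V.
Solving 6.02 N ≥ 133.0 − 1.76: N ≥ 21.801. Round up → N = 22.
LSB = 4.97 V / 2^22 = 1.1849 µV.
Max error for round-to-nearest is LSB/2 = 0.592 µV.

0.592 µV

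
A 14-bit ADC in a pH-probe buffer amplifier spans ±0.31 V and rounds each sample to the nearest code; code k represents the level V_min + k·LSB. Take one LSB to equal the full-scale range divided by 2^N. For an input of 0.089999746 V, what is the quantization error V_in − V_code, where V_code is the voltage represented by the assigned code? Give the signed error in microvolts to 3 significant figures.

+12.0 µV

Full-scale range = 0.31 V − (-0.31 V) = 0.62 V. LSB = 0.62 V / 2^14 ≈ 37.84 µV.
Position in LSBs: (0.089999746 − (-0.31)) × 16384/0.62 = 10570.3159; rounding gives k = 10570.
V_code = -0.31 + (10570/16384) × 0.62 = 0.089987792969 V.
V_in − V_code = 0.089999746 − (0.089987792969) = +12.0 µV.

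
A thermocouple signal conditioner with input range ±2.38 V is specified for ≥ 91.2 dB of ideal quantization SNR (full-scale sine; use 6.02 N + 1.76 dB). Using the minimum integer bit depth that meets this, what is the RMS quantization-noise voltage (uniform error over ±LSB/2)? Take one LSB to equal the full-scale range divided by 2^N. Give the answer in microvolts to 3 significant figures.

41.9 µV

Full-scale range = 2.38 V − (-2.38 V) = 4.76 V.
Solving 6.02 N ≥ 91.2 − 1.76: N ≥ 14.857. Round up → N = 15.
One LSB is 4.76 V / 32768 = 145.26 µV.
V_rms = LSB/√12 = 41.9 µV.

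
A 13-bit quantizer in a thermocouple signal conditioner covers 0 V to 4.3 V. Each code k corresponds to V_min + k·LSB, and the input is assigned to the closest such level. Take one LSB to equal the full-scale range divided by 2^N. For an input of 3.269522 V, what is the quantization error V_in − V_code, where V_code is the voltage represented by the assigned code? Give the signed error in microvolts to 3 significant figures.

−94.7 µV

Full-scale range = 4.3 V. LSB = 4.3 V / 2^13 ≈ 0.5249 mV.
Position in LSBs: (3.269522 − (0)) × 8192/4.3 = 6228.8196; rounding gives k = 6229.
V_code = V_min + k × range/2^13 = 0 + 6229 × 4.3/8192 = 3.269616699 V.
Error = V_in − V_code = 3.269522 − (3.269616699) = −94.7 µV.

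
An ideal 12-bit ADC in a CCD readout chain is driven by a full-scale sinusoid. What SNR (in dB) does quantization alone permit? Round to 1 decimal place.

SNR = 6.02·12 + 1.76 = 74.00 dB.

74.0 dB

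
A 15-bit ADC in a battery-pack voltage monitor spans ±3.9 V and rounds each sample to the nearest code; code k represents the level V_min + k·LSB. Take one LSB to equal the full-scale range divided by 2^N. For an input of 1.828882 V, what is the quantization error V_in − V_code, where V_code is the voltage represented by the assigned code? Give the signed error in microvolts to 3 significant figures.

Range = 3.9 − (-3.9) = 7.8 V. LSB = 7.8 V / 2^15 ≈ 238.0 µV.
(V_in − V_min)/LSB = (1.828882 − (-3.9)) × 32768/7.8 = 24067.1802 → nearest code k = 24067.
V_code = V_min + k × range/2^15 = -3.9 + 24067 × 7.8/32768 = 1.8288391113 V.
e = 1.828882 − (1.8288391113) = +42.9 µV.

+42.9 µV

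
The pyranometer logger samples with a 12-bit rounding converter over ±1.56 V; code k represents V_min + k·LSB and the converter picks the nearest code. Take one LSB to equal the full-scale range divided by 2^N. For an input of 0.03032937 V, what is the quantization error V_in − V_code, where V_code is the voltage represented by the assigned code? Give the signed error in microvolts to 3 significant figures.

Span: 1.56 V − (-1.56 V) = 3.12 V. LSB = 3.12 V / 2^12 ≈ 0.7617 mV.
(0.03032937 − (-1.56)) / LSB = 1.59032937 × 4096/3.12 = 2087.8170. Nearest integer: k = 2088.
Reconstructed level: -1.56 + 2088 × 3.12/4096 V = 0.03046875000 V.
Error = V_in − V_code = 0.03032937 − (0.03046875000) = −139 µV.

−139 µV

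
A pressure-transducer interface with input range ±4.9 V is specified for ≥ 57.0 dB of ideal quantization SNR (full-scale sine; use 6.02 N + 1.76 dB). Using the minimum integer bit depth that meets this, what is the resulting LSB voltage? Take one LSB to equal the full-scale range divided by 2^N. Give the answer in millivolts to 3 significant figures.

9.57 mV

Full-scale range = 4.9 V − (-4.9 V) = 9.8 V.
6.02 N + 1.76 ≥ 57.0 gives N ≥ 9.176, so the minimum integer is 10.
Step size = 9.8/1024 V = 9.57 mV.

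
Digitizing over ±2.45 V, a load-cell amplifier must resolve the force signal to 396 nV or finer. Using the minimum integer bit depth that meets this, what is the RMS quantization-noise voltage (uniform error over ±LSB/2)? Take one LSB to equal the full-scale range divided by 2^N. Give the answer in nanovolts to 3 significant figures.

84.3 nV

Range = 2.45 − (-2.45) = 4.9 V.
Required number of levels: 4.9/396 nV = 1.2374e7; smallest N with 2^N ≥ that is 24.
One LSB is 4.9 V / 16777216 = 292.06 nV.
V_rms = LSB/√12 = 84.3 nV.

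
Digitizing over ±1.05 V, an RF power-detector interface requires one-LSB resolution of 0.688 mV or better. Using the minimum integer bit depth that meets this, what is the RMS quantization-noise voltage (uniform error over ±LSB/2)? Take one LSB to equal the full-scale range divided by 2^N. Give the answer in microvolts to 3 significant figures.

Range = 1.05 − (-1.05) = 2.1 V.
Need 2^N ≥ 2.1 V / 0.688 mV = 3052 → N_min = 12.
LSB = 2.1 V / 2^12 = 0.51270 mV.
σ_q = LSB/√12 = 0.51270 mV/3.4641 = 148 µV.

148 µV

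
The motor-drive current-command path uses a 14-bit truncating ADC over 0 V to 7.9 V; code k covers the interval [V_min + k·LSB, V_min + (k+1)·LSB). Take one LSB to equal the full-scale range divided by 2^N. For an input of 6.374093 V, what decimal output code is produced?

Range is 7.9 V. LSB = 7.9 V / 2^14 ≈ 482.2 µV.
V_in − V_min = 6.374093 − (0) = 6.374093 V.
Divide by LSB: 6.374093 × 16384/7.9 = 13219.3848.
Truncating gives code 13219.

13219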